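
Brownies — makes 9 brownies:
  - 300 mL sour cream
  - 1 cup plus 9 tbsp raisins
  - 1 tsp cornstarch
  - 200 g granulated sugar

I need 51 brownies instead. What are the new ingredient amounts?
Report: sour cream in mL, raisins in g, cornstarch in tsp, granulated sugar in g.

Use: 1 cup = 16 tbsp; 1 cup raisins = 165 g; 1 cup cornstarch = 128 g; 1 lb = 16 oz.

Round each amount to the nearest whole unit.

sour cream: 1700 mL; raisins: 1461 g; cornstarch: 6 tsp; granulated sugar: 1133 g

Scaling factor: 51/9 = 17/3.
sour cream: 300 mL × 17/3 = 1700 mL
raisins: (1 cup + 9 tbsp = 1.5625 cup) × 17/3 × 165 g/cup ≈ 1461 g
cornstarch: 1 tsp × 17/3 ≈ 6 tsp
granulated sugar: 200 g × 17/3 ≈ 1133 g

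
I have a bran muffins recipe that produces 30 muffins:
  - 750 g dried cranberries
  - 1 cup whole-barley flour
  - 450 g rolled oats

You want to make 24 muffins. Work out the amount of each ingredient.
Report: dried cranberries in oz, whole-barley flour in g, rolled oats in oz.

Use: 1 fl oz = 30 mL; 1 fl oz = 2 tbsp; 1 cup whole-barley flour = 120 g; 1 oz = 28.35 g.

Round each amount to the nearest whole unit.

dried cranberries: 21 oz; whole-barley flour: 96 g; rolled oats: 13 oz

Scaling factor: 24/30 = 4/5 = 0.8.
dried cranberries: 750 g × 4/5 ÷ 28.35 g/oz ≈ 21 oz
whole-barley flour: 1 cup × 4/5 × 120 g/cup = 96 g
rolled oats: 450 g × 4/5 ÷ 28.35 g/oz ≈ 13 oz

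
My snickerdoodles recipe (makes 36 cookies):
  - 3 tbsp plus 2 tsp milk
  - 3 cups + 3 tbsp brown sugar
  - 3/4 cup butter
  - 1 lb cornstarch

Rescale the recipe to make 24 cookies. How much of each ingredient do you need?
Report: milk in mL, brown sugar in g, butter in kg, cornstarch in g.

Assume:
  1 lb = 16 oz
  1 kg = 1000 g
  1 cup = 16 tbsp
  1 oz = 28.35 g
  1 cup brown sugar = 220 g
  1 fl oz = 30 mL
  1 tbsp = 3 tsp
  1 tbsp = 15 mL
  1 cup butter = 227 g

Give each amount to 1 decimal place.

milk: 36.7 mL; brown sugar: 467.5 g; butter: 0.1 kg; cornstarch: 302.4 g

Scaling factor: 24/36 = 2/3.
milk: (3 tbsp + 2 tsp = 11/3 tbsp) × 2/3 × 15 mL/tbsp ≈ 36.7 mL
brown sugar: (3 cup + 3 tbsp = 3.1875 cup) × 2/3 × 220 g/cup = 467.5 g
butter: 0.75 cup × 2/3 × 227 g/cup ÷ 1000 g/kg ≈ 0.1 kg
cornstarch: 1 lb × 2/3 × 16 oz/lb × 28.35 g/oz = 302.4 g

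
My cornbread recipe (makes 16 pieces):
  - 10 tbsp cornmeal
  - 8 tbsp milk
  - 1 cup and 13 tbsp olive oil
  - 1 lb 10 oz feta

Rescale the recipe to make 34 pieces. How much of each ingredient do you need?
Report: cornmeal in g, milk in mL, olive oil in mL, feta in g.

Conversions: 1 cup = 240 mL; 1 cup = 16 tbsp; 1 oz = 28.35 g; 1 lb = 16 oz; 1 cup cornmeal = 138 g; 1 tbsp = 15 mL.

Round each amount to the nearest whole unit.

Scaling factor: 34/16 = 17/8 = 2.125.
cornmeal: 10 tbsp × 17/8 ÷ 16 tbsp/cup × 138 g/cup ≈ 183 g
milk: 8 tbsp × 17/8 × 15 mL/tbsp = 255 mL
olive oil: (1 cup + 13 tbsp = 1.8125 cup) × 17/8 × 240 mL/cup ≈ 924 mL
feta: (1 lb + 10 oz = 1.625 lb) × 17/8 × 16 oz/lb × 28.35 g/oz ≈ 1566 g

cornmeal: 183 g; milk: 255 mL; olive oil: 924 mL; feta: 1566 g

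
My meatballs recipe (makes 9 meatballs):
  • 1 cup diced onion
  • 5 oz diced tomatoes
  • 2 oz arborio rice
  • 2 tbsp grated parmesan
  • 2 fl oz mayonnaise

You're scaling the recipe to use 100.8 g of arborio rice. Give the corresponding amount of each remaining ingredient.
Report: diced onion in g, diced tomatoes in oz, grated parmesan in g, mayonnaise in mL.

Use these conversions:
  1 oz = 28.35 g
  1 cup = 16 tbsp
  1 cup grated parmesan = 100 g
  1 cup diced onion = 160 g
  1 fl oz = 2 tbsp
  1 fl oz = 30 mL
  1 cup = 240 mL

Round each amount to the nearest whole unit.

diced onion: 284 g; diced tomatoes: 9 oz; grated parmesan: 22 g; mayonnaise: 107 mL

The original recipe has 56.7 g of arborio rice, so the scaling factor is 100.8 ÷ 56.7 = 16/9.
diced onion: 1 cup × 16/9 × 160 g/cup ≈ 284 g
diced tomatoes: 5 oz × 16/9 ≈ 9 oz
grated parmesan: 2 tbsp × 16/9 ÷ 16 tbsp/cup × 100 g/cup ≈ 22 g
mayonnaise: 2 fl oz × 16/9 × 30 mL/fl oz ≈ 107 mL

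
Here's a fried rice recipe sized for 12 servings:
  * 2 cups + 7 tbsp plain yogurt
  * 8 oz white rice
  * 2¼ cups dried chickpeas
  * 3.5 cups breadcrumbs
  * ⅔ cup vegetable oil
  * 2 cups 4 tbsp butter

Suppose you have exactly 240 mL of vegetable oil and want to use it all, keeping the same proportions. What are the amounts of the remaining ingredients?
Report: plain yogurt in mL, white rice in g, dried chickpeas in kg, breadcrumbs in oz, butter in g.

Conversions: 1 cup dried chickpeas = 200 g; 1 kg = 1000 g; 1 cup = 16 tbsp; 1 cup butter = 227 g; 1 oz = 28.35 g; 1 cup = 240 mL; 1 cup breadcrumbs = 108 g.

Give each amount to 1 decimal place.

The original recipe has 160 mL of vegetable oil, so the scaling factor is 240 ÷ 160 = 3/2 = 1.5.
plain yogurt: (2 cup + 7 tbsp = 2.4375 cup) × 3/2 × 240 mL/cup = 877.5 mL
white rice: 8 oz × 3/2 × 28.35 g/oz = 340.2 g
dried chickpeas: 2.25 cup × 3/2 × 200 g/cup ÷ 1000 g/kg ≈ 0.7 kg
breadcrumbs: 3.5 cup × 3/2 × 108 g/cup ÷ 28.35 g/oz = 20.0 oz
butter: (2 cup + 4 tbsp = 2.25 cup) × 3/2 × 227 g/cup ≈ 766.1 g

plain yogurt: 877.5 mL; white rice: 340.2 g; dried chickpeas: 0.7 kg; breadcrumbs: 20.0 oz; butter: 766.1 g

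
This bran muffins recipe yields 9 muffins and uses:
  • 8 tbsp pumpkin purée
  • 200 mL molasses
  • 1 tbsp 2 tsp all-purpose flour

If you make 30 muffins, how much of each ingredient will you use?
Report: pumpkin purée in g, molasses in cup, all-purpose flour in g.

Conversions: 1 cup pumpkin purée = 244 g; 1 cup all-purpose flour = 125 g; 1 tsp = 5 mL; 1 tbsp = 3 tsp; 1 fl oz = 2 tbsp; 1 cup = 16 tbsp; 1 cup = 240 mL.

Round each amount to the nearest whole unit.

Scaling factor: 30/9 = 10/3.
pumpkin purée: 8 tbsp × 10/3 ÷ 16 tbsp/cup × 244 g/cup ≈ 407 g
molasses: 200 mL × 10/3 ÷ 240 mL/cup ≈ 3 cup
all-purpose flour: (1 tbsp + 2 tsp = 5/3 tbsp) × 10/3 ÷ 16 tbsp/cup × 125 g/cup ≈ 43 g

pumpkin purée: 407 g; molasses: 3 cup; all-purpose flour: 43 g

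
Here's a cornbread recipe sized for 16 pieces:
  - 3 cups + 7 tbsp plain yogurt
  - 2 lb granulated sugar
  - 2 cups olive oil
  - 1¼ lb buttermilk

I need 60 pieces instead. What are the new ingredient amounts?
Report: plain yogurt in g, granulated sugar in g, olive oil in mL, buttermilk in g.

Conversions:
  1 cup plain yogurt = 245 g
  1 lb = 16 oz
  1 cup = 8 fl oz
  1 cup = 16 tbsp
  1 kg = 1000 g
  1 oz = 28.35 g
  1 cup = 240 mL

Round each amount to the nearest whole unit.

Scaling factor: 60/16 = 15/4 = 3.75.
plain yogurt: (3 cup + 7 tbsp = 3.4375 cup) × 15/4 × 245 g/cup ≈ 3158 g
granulated sugar: 2 lb × 15/4 × 16 oz/lb × 28.35 g/oz = 3402 g
olive oil: 2 cup × 15/4 × 240 mL/cup = 1800 mL
buttermilk: 1.25 lb × 15/4 × 16 oz/lb × 28.35 g/oz ≈ 2126 g

plain yogurt: 3158 g; granulated sugar: 3402 g; olive oil: 1800 mL; buttermilk: 2126 g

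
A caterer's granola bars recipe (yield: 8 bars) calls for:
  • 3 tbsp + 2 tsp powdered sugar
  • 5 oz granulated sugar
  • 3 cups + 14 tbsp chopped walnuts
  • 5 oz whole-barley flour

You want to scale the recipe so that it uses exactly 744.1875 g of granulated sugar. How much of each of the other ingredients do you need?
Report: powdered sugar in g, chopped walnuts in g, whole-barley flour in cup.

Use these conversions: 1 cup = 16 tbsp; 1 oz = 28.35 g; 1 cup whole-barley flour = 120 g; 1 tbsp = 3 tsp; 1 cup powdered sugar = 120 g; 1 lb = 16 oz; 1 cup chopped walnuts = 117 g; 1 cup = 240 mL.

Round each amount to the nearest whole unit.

The original recipe has 141.75 g of granulated sugar, so the scaling factor is 744.1875 ÷ 141.75 = 21/4 = 5.25.
powdered sugar: (3 tbsp + 2 tsp = 11/3 tbsp) × 21/4 ÷ 16 tbsp/cup × 120 g/cup ≈ 144 g
chopped walnuts: (3 cup + 14 tbsp = 3.875 cup) × 21/4 × 117 g/cup ≈ 2380 g
whole-barley flour: 5 oz × 21/4 × 28.35 g/oz ÷ 120 g/cup ≈ 6 cup

powdered sugar: 144 g; chopped walnuts: 2380 g; whole-barley flour: 6 cup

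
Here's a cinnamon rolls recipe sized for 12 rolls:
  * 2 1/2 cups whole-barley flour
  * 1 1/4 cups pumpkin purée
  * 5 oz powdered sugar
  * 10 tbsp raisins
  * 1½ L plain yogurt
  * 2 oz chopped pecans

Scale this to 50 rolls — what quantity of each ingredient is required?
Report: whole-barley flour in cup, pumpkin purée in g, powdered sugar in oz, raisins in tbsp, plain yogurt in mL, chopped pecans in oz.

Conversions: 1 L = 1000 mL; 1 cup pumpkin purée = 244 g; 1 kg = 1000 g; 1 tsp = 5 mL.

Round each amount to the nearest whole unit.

whole-barley flour: 10 cup; pumpkin purée: 1271 g; powdered sugar: 21 oz; raisins: 42 tbsp; plain yogurt: 6250 mL; chopped pecans: 8 oz

Scaling factor: 50/12 = 25/6.
whole-barley flour: 2.5 cup × 25/6 ≈ 10 cup
pumpkin purée: 1.25 cup × 25/6 × 244 g/cup ≈ 1271 g
powdered sugar: 5 oz × 25/6 ≈ 21 oz
raisins: 10 tbsp × 25/6 ≈ 42 tbsp
plain yogurt: 1.5 L × 25/6 × 1000 mL/L = 6250 mL
chopped pecans: 2 oz × 25/6 ≈ 8 oz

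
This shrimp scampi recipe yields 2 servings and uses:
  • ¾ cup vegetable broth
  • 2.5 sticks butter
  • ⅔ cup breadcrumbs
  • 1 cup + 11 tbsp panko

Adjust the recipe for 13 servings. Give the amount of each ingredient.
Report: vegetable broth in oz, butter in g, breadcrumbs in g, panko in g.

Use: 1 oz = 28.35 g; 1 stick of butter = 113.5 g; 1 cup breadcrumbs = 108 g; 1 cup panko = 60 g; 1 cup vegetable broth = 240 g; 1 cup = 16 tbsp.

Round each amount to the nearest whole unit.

Scaling factor: 13/2 = 6.5.
vegetable broth: 0.75 cup × 13/2 × 240 g/cup ÷ 28.35 g/oz ≈ 41 oz
butter: 2.5 stick × 13/2 × 113.5 g/stick ≈ 1844 g
breadcrumbs: 2/3 cup × 13/2 × 108 g/cup = 468 g
panko: (1 cup + 11 tbsp = 1.6875 cup) × 13/2 × 60 g/cup ≈ 658 g

vegetable broth: 41 oz; butter: 1844 g; breadcrumbs: 468 g; panko: 658 g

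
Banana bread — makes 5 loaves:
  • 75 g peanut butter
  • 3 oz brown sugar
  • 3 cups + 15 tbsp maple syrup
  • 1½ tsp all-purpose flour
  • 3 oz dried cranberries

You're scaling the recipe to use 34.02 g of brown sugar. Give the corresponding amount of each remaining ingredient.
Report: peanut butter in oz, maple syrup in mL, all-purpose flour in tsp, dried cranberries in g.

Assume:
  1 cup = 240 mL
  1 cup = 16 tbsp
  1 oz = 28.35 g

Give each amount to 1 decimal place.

The original recipe has 85.05 g of brown sugar, so the scaling factor is 34.02 ÷ 85.05 = 2/5 = 0.4.
peanut butter: 75 g × 2/5 ÷ 28.35 g/oz ≈ 1.1 oz
maple syrup: (3 cup + 15 tbsp = 3.9375 cup) × 2/5 × 240 mL/cup = 378.0 mL
all-purpose flour: 1.5 tsp × 2/5 = 0.6 tsp
dried cranberries: 3 oz × 2/5 × 28.35 g/oz ≈ 34.0 g

peanut butter: 1.1 oz; maple syrup: 378.0 mL; all-purpose flour: 0.6 tsp; dried cranberries: 34.0 g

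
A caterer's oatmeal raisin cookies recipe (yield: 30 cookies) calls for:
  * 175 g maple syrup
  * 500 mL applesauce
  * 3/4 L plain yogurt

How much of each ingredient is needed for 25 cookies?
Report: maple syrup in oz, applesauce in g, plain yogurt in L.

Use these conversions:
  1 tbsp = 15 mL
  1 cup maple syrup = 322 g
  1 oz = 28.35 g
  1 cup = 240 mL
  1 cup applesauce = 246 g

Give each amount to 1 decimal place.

Scaling factor: 25/30 = 5/6.
maple syrup: 175 g × 5/6 ÷ 28.35 g/oz ≈ 5.1 oz
applesauce: 500 mL × 5/6 ÷ 240 mL/cup × 246 g/cup ≈ 427.1 g
plain yogurt: 0.75 L × 5/6 ≈ 0.6 L

maple syrup: 5.1 oz; applesauce: 427.1 g; plain yogurt: 0.6 L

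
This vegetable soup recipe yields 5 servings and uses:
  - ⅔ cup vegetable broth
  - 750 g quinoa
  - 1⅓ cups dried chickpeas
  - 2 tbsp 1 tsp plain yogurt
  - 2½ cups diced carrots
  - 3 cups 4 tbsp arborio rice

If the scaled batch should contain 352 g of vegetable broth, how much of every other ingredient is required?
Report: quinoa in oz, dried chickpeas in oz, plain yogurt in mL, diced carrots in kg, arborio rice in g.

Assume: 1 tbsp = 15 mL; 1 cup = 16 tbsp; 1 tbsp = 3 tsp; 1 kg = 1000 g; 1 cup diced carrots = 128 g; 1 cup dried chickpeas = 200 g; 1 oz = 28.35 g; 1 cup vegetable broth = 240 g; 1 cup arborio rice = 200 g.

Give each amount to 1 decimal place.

quinoa: 58.2 oz; dried chickpeas: 20.7 oz; plain yogurt: 77.0 mL; diced carrots: 0.7 kg; arborio rice: 1430.0 g

The original recipe has 160 g of vegetable broth, so the scaling factor is 352 ÷ 160 = 11/5 = 2.2.
quinoa: 750 g × 11/5 ÷ 28.35 g/oz ≈ 58.2 oz
dried chickpeas: 4/3 cup × 11/5 × 200 g/cup ÷ 28.35 g/oz ≈ 20.7 oz
plain yogurt: (2 tbsp + 1 tsp = 7/3 tbsp) × 11/5 × 15 mL/tbsp = 77.0 mL
diced carrots: 2.5 cup × 11/5 × 128 g/cup ÷ 1000 g/kg ≈ 0.7 kg
arborio rice: (3 cup + 4 tbsp = 3.25 cup) × 11/5 × 200 g/cup = 1430.0 g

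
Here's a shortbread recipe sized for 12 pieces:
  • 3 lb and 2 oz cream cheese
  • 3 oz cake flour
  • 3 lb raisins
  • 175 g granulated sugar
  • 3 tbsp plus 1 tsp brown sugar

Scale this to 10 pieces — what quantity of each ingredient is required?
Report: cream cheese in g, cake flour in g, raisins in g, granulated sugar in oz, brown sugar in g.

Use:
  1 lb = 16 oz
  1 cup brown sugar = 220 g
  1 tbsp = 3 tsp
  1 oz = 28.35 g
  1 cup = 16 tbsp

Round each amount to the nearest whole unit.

cream cheese: 1181 g; cake flour: 71 g; raisins: 1134 g; granulated sugar: 5 oz; brown sugar: 38 g

Scaling factor: 10/12 = 5/6.
cream cheese: (3 lb + 2 oz = 3.125 lb) × 5/6 × 16 oz/lb × 28.35 g/oz ≈ 1181 g
cake flour: 3 oz × 5/6 × 28.35 g/oz ≈ 71 g
raisins: 3 lb × 5/6 × 16 oz/lb × 28.35 g/oz = 1134 g
granulated sugar: 175 g × 5/6 ÷ 28.35 g/oz ≈ 5 oz
brown sugar: (3 tbsp + 1 tsp = 10/3 tbsp) × 5/6 ÷ 16 tbsp/cup × 220 g/cup ≈ 38 g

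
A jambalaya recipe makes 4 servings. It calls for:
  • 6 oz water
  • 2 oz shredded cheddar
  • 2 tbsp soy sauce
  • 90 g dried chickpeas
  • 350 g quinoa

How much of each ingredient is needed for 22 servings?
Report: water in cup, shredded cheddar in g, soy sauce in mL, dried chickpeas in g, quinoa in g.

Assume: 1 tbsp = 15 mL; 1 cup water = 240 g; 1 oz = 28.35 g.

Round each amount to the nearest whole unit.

Scaling factor: 22/4 = 11/2 = 5.5.
water: 6 oz × 11/2 × 28.35 g/oz ÷ 240 g/cup ≈ 4 cup
shredded cheddar: 2 oz × 11/2 × 28.35 g/oz ≈ 312 g
soy sauce: 2 tbsp × 11/2 × 15 mL/tbsp = 165 mL
dried chickpeas: 90 g × 11/2 = 495 g
quinoa: 350 g × 11/2 = 1925 g

water: 4 cup; shredded cheddar: 312 g; soy sauce: 165 mL; dried chickpeas: 495 g; quinoa: 1925 g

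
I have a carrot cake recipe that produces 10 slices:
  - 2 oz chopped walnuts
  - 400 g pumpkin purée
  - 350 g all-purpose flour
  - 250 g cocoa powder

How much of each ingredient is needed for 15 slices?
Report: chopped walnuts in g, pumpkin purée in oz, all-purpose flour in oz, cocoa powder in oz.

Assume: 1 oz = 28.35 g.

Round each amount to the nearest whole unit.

Scaling factor: 15/10 = 3/2 = 1.5.
chopped walnuts: 2 oz × 3/2 × 28.35 g/oz ≈ 85 g
pumpkin purée: 400 g × 3/2 ÷ 28.35 g/oz ≈ 21 oz
all-purpose flour: 350 g × 3/2 ÷ 28.35 g/oz ≈ 19 oz
cocoa powder: 250 g × 3/2 ÷ 28.35 g/oz ≈ 13 oz

chopped walnuts: 85 g; pumpkin purée: 21 oz; all-purpose flour: 19 oz; cocoa powder: 13 oz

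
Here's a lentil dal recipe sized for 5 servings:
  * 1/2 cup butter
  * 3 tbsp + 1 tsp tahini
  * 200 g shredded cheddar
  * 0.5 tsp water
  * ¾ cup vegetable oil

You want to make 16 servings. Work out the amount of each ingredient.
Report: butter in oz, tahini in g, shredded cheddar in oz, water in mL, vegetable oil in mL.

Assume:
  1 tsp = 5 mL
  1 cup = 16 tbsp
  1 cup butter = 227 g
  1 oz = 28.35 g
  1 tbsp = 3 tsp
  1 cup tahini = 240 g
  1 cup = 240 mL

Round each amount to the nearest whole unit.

Scaling factor: 16/5 = 3.2.
butter: 0.5 cup × 16/5 × 227 g/cup ÷ 28.35 g/oz ≈ 13 oz
tahini: (3 tbsp + 1 tsp = 10/3 tbsp) × 16/5 ÷ 16 tbsp/cup × 240 g/cup = 160 g
shredded cheddar: 200 g × 16/5 ÷ 28.35 g/oz ≈ 23 oz
water: 0.5 tsp × 16/5 × 5 mL/tsp = 8 mL
vegetable oil: 0.75 cup × 16/5 × 240 mL/cup = 576 mL

butter: 13 oz; tahini: 160 g; shredded cheddar: 23 oz; water: 8 mL; vegetable oil: 576 mL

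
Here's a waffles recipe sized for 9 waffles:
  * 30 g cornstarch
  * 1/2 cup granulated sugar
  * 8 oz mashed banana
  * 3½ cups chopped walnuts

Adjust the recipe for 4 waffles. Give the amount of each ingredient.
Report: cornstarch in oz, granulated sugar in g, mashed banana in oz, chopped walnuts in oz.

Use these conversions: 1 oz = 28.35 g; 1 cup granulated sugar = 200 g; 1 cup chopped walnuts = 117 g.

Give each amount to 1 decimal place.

Scaling factor: 4/9.
cornstarch: 30 g × 4/9 ÷ 28.35 g/oz ≈ 0.5 oz
granulated sugar: 0.5 cup × 4/9 × 200 g/cup ≈ 44.4 g
mashed banana: 8 oz × 4/9 ≈ 3.6 oz
chopped walnuts: 3.5 cup × 4/9 × 117 g/cup ÷ 28.35 g/oz ≈ 6.4 oz

cornstarch: 0.5 oz; granulated sugar: 44.4 g; mashed banana: 3.6 oz; chopped walnuts: 6.4 oz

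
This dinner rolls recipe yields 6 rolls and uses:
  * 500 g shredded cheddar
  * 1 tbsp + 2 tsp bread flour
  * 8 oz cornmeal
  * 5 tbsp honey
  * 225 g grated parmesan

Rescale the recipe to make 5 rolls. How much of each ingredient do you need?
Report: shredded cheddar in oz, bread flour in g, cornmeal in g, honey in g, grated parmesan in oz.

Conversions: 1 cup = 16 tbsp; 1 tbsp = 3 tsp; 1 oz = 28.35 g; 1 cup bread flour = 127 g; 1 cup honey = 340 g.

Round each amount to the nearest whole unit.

shredded cheddar: 15 oz; bread flour: 11 g; cornmeal: 189 g; honey: 89 g; grated parmesan: 7 oz

Scaling factor: 5/6.
shredded cheddar: 500 g × 5/6 ÷ 28.35 g/oz ≈ 15 oz
bread flour: (1 tbsp + 2 tsp = 5/3 tbsp) × 5/6 ÷ 16 tbsp/cup × 127 g/cup ≈ 11 g
cornmeal: 8 oz × 5/6 × 28.35 g/oz = 189 g
honey: 5 tbsp × 5/6 ÷ 16 tbsp/cup × 340 g/cup ≈ 89 g
grated parmesan: 225 g × 5/6 ÷ 28.35 g/oz ≈ 7 oz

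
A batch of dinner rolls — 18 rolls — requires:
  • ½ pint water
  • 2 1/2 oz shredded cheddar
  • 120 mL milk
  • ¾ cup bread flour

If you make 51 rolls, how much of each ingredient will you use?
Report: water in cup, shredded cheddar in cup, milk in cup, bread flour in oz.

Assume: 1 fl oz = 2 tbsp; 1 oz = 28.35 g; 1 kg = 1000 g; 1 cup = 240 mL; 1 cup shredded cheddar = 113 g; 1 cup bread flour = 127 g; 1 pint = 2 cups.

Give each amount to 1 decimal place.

water: 2.8 cup; shredded cheddar: 1.8 cup; milk: 1.4 cup; bread flour: 9.5 oz

Scaling factor: 51/18 = 17/6.
water: 0.5 pint × 17/6 × 2 cup/pint ≈ 2.8 cup
shredded cheddar: 2.5 oz × 17/6 × 28.35 g/oz ÷ 113 g/cup ≈ 1.8 cup
milk: 120 mL × 17/6 ÷ 240 mL/cup ≈ 1.4 cup
bread flour: 0.75 cup × 17/6 × 127 g/cup ÷ 28.35 g/oz ≈ 9.5 oz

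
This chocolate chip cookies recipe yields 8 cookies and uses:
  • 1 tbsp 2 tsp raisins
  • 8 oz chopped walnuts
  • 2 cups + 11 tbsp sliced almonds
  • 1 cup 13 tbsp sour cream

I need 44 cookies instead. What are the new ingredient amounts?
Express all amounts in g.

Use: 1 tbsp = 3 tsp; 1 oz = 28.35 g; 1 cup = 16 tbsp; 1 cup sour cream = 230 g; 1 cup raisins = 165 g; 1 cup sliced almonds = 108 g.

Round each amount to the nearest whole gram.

Scaling factor: 44/8 = 11/2 = 5.5.
raisins: (1 tbsp + 2 tsp = 5/3 tbsp) × 11/2 ÷ 16 tbsp/cup × 165 g/cup ≈ 95 g
chopped walnuts: 8 oz × 11/2 × 28.35 g/oz ≈ 1247 g
sliced almonds: (2 cup + 11 tbsp = 2.6875 cup) × 11/2 × 108 g/cup ≈ 1596 g
sour cream: (1 cup + 13 tbsp = 1.8125 cup) × 11/2 × 230 g/cup ≈ 2293 g

raisins: 95 g; chopped walnuts: 1247 g; sliced almonds: 1596 g; sour cream: 2293 g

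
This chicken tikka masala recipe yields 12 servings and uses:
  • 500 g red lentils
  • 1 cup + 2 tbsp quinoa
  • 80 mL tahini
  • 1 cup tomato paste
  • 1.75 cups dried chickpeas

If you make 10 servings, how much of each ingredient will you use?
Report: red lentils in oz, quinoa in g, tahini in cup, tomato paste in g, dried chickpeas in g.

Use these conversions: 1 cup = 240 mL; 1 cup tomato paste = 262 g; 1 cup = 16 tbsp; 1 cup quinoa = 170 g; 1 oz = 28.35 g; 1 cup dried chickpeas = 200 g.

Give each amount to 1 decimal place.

Scaling factor: 10/12 = 5/6.
red lentils: 500 g × 5/6 ÷ 28.35 g/oz ≈ 14.7 oz
quinoa: (1 cup + 2 tbsp = 1.125 cup) × 5/6 × 170 g/cup ≈ 159.4 g
tahini: 80 mL × 5/6 ÷ 240 mL/cup ≈ 0.3 cup
tomato paste: 1 cup × 5/6 × 262 g/cup ≈ 218.3 g
dried chickpeas: 1.75 cup × 5/6 × 200 g/cup ≈ 291.7 g

red lentils: 14.7 oz; quinoa: 159.4 g; tahini: 0.3 cup; tomato paste: 218.3 g; dried chickpeas: 291.7 g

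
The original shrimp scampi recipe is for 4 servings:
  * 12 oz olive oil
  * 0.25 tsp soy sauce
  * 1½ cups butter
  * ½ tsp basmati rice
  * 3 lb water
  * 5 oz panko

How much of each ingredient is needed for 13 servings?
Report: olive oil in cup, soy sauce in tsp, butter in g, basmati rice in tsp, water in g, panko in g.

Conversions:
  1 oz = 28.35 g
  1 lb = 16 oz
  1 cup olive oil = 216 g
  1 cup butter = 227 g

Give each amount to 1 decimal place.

Scaling factor: 13/4 = 3.25.
olive oil: 12 oz × 13/4 × 28.35 g/oz ÷ 216 g/cup ≈ 5.1 cup
soy sauce: 0.25 tsp × 13/4 ≈ 0.8 tsp
butter: 1.5 cup × 13/4 × 227 g/cup ≈ 1106.6 g
basmati rice: 0.5 tsp × 13/4 ≈ 1.6 tsp
water: 3 lb × 13/4 × 16 oz/lb × 28.35 g/oz = 4422.6 g
panko: 5 oz × 13/4 × 28.35 g/oz ≈ 460.7 g

olive oil: 5.1 cup; soy sauce: 0.8 tsp; butter: 1106.6 g; basmati rice: 1.6 tsp; water: 4422.6 g; panko: 460.7 g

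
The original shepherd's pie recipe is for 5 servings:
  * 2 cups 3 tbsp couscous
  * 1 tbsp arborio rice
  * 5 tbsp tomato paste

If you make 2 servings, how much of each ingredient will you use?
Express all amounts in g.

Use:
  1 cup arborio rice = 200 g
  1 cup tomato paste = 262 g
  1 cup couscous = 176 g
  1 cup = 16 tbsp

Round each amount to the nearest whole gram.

Scaling factor: 2/5 = 0.4.
couscous: (2 cup + 3 tbsp = 2.1875 cup) × 2/5 × 176 g/cup = 154 g
arborio rice: 1 tbsp × 2/5 ÷ 16 tbsp/cup × 200 g/cup = 5 g
tomato paste: 5 tbsp × 2/5 ÷ 16 tbsp/cup × 262 g/cup ≈ 33 g

couscous: 154 g; arborio rice: 5 g; tomato paste: 33 g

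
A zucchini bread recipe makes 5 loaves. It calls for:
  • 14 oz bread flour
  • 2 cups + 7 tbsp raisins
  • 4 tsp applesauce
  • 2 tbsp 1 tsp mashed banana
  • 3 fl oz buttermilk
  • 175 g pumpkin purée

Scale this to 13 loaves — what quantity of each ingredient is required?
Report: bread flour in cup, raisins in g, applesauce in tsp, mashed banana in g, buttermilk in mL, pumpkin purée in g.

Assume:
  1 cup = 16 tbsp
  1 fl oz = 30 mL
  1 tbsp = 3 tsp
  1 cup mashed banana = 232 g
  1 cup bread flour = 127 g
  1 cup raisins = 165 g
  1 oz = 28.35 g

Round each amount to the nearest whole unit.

bread flour: 8 cup; raisins: 1046 g; applesauce: 10 tsp; mashed banana: 88 g; buttermilk: 234 mL; pumpkin purée: 455 g

Scaling factor: 13/5 = 2.6.
bread flour: 14 oz × 13/5 × 28.35 g/oz ÷ 127 g/cup ≈ 8 cup
raisins: (2 cup + 7 tbsp = 2.4375 cup) × 13/5 × 165 g/cup ≈ 1046 g
applesauce: 4 tsp × 13/5 ≈ 10 tsp
mashed banana: (2 tbsp + 1 tsp = 7/3 tbsp) × 13/5 ÷ 16 tbsp/cup × 232 g/cup ≈ 88 g
buttermilk: 3 fl oz × 13/5 × 30 mL/fl oz = 234 mL
pumpkin purée: 175 g × 13/5 = 455 g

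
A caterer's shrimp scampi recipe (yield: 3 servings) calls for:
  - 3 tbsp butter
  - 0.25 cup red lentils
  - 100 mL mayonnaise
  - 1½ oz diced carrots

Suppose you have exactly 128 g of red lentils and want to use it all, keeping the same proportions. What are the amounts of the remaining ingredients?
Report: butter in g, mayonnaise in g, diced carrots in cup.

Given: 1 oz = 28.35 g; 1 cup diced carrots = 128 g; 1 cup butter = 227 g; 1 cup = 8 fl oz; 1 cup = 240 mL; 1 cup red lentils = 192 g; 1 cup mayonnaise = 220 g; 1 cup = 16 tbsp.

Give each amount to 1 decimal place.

butter: 113.5 g; mayonnaise: 244.4 g; diced carrots: 0.9 cup

The original recipe has 48 g of red lentils, so the scaling factor is 128 ÷ 48 = 8/3.
butter: 3 tbsp × 8/3 ÷ 16 tbsp/cup × 227 g/cup = 113.5 g
mayonnaise: 100 mL × 8/3 ÷ 240 mL/cup × 220 g/cup ≈ 244.4 g
diced carrots: 1.5 oz × 8/3 × 28.35 g/oz ÷ 128 g/cup ≈ 0.9 cup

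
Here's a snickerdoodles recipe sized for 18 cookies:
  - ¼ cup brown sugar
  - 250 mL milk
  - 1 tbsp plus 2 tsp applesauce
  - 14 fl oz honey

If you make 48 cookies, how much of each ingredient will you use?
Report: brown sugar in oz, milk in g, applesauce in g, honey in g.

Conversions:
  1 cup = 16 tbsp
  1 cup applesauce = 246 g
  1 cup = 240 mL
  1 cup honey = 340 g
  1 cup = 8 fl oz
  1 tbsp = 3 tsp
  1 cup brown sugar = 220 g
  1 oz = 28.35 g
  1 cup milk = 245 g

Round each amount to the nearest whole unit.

brown sugar: 5 oz; milk: 681 g; applesauce: 68 g; honey: 1587 g

Scaling factor: 48/18 = 8/3.
brown sugar: 0.25 cup × 8/3 × 220 g/cup ÷ 28.35 g/oz ≈ 5 oz
milk: 250 mL × 8/3 ÷ 240 mL/cup × 245 g/cup ≈ 681 g
applesauce: (1 tbsp + 2 tsp = 5/3 tbsp) × 8/3 ÷ 16 tbsp/cup × 246 g/cup ≈ 68 g
honey: 14 fl oz × 8/3 ÷ 8 fl oz/cup × 340 g/cup ≈ 1587 g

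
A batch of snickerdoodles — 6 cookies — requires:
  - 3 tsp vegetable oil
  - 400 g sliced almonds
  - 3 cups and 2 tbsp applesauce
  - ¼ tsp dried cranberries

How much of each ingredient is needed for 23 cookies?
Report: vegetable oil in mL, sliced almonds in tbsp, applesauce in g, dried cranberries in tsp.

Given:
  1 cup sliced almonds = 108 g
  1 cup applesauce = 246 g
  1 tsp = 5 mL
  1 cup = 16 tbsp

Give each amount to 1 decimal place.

Scaling factor: 23/6.
vegetable oil: 3 tsp × 23/6 × 5 mL/tsp = 57.5 mL
sliced almonds: 400 g × 23/6 ÷ 108 g/cup × 16 tbsp/cup ≈ 227.2 tbsp
applesauce: (3 cup + 2 tbsp = 3.125 cup) × 23/6 × 246 g/cup ≈ 2946.9 g
dried cranberries: 0.25 tsp × 23/6 ≈ 1.0 tsp

vegetable oil: 57.5 mL; sliced almonds: 227.2 tbsp; applesauce: 2946.9 g; dried cranberries: 1.0 tsp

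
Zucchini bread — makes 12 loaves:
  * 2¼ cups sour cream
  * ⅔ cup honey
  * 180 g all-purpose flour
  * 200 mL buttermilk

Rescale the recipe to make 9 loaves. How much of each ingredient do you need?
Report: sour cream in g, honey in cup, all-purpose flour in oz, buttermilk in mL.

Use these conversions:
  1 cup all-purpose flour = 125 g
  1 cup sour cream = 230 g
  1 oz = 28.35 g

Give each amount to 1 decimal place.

sour cream: 388.1 g; honey: 0.5 cup; all-purpose flour: 4.8 oz; buttermilk: 150.0 mL

Scaling factor: 9/12 = 3/4 = 0.75.
sour cream: 2.25 cup × 3/4 × 230 g/cup ≈ 388.1 g
honey: 2/3 cup × 3/4 = 0.5 cup
all-purpose flour: 180 g × 3/4 ÷ 28.35 g/oz ≈ 4.8 oz
buttermilk: 200 mL × 3/4 = 150.0 mL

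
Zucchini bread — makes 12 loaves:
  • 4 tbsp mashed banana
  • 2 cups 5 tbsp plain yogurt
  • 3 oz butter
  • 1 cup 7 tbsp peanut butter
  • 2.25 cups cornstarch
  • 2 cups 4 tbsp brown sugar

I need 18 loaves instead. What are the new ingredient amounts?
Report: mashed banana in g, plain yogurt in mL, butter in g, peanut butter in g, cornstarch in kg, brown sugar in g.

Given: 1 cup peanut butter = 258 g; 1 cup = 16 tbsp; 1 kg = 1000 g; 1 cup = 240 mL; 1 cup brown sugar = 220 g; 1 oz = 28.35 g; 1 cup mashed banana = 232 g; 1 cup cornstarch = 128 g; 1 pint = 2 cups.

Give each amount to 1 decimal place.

Scaling factor: 18/12 = 3/2 = 1.5.
mashed banana: 4 tbsp × 3/2 ÷ 16 tbsp/cup × 232 g/cup = 87.0 g
plain yogurt: (2 cup + 5 tbsp = 2.3125 cup) × 3/2 × 240 mL/cup = 832.5 mL
butter: 3 oz × 3/2 × 28.35 g/oz ≈ 127.6 g
peanut butter: (1 cup + 7 tbsp = 1.4375 cup) × 3/2 × 258 g/cup ≈ 556.3 g
cornstarch: 2.25 cup × 3/2 × 128 g/cup ÷ 1000 g/kg ≈ 0.4 kg
brown sugar: (2 cup + 4 tbsp = 2.25 cup) × 3/2 × 220 g/cup = 742.5 g

mashed banana: 87.0 g; plain yogurt: 832.5 mL; butter: 127.6 g; peanut butter: 556.3 g; cornstarch: 0.4 kg; brown sugar: 742.5 g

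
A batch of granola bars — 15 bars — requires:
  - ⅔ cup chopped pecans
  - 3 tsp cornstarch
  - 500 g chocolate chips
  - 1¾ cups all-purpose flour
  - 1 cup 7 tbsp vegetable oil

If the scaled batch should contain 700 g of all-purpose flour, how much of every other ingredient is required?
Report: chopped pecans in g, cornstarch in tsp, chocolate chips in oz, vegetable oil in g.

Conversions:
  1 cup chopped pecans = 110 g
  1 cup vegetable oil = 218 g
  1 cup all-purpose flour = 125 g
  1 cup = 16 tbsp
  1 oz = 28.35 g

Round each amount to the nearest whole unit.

The original recipe has 218.75 g of all-purpose flour, so the scaling factor is 700 ÷ 218.75 = 16/5 = 3.2.
chopped pecans: 2/3 cup × 16/5 × 110 g/cup ≈ 235 g
cornstarch: 3 tsp × 16/5 ≈ 10 tsp
chocolate chips: 500 g × 16/5 ÷ 28.35 g/oz ≈ 56 oz
vegetable oil: (1 cup + 7 tbsp = 1.4375 cup) × 16/5 × 218 g/cup ≈ 1003 g

chopped pecans: 235 g; cornstarch: 10 tsp; chocolate chips: 56 oz; vegetable oil: 1003 g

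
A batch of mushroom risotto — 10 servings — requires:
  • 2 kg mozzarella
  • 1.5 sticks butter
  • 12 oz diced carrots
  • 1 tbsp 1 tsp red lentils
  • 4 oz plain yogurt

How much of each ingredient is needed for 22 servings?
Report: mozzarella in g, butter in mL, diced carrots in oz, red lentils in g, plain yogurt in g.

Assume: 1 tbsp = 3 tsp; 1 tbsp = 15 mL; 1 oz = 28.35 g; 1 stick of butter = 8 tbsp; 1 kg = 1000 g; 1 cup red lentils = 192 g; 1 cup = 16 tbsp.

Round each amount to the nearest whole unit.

mozzarella: 4400 g; butter: 396 mL; diced carrots: 26 oz; red lentils: 35 g; plain yogurt: 249 g

Scaling factor: 22/10 = 11/5 = 2.2.
mozzarella: 2 kg × 11/5 × 1000 g/kg = 4400 g
butter: 1.5 stick × 11/5 × 8 tbsp/stick × 15 mL/tbsp = 396 mL
diced carrots: 12 oz × 11/5 ≈ 26 oz
red lentils: (1 tbsp + 1 tsp = 4/3 tbsp) × 11/5 ÷ 16 tbsp/cup × 192 g/cup ≈ 35 g
plain yogurt: 4 oz × 11/5 × 28.35 g/oz ≈ 249 g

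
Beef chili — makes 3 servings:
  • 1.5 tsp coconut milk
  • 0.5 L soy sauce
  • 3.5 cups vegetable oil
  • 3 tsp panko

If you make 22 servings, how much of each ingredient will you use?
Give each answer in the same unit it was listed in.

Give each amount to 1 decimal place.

Scaling factor: 22/3.
coconut milk: 1.5 tsp × 22/3 = 11.0 tsp
soy sauce: 0.5 L × 22/3 ≈ 3.7 L
vegetable oil: 3.5 cup × 22/3 ≈ 25.7 cup
panko: 3 tsp × 22/3 = 22.0 tsp

coconut milk: 11.0 tsp; soy sauce: 3.7 L; vegetable oil: 25.7 cup; panko: 22.0 tsp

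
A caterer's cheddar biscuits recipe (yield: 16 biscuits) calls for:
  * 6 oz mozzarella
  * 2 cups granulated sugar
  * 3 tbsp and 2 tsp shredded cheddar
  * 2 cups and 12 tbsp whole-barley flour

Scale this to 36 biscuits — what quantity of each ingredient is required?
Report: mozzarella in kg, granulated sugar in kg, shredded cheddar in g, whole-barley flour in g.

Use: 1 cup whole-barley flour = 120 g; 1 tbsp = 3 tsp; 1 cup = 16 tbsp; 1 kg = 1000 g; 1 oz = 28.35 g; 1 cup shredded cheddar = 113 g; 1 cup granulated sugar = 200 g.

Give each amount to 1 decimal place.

Scaling factor: 36/16 = 9/4 = 2.25.
mozzarella: 6 oz × 9/4 × 28.35 g/oz ÷ 1000 g/kg ≈ 0.4 kg
granulated sugar: 2 cup × 9/4 × 200 g/cup ÷ 1000 g/kg = 0.9 kg
shredded cheddar: (3 tbsp + 2 tsp = 11/3 tbsp) × 9/4 ÷ 16 tbsp/cup × 113 g/cup ≈ 58.3 g
whole-barley flour: (2 cup + 12 tbsp = 2.75 cup) × 9/4 × 120 g/cup = 742.5 g

mozzarella: 0.4 kg; granulated sugar: 0.9 kg; shredded cheddar: 58.3 g; whole-barley flour: 742.5 g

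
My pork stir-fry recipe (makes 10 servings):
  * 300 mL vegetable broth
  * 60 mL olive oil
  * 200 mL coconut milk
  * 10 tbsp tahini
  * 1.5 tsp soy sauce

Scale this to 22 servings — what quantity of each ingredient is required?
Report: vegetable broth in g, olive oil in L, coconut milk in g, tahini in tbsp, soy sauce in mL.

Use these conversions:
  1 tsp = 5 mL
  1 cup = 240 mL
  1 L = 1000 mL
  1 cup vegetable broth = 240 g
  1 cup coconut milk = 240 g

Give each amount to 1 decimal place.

Scaling factor: 22/10 = 11/5 = 2.2.
vegetable broth: 300 mL × 11/5 ÷ 240 mL/cup × 240 g/cup = 660.0 g
olive oil: 60 mL × 11/5 ÷ 1000 mL/L ≈ 0.1 L
coconut milk: 200 mL × 11/5 ÷ 240 mL/cup × 240 g/cup = 440.0 g
tahini: 10 tbsp × 11/5 = 22.0 tbsp
soy sauce: 1.5 tsp × 11/5 × 5 mL/tsp = 16.5 mL

vegetable broth: 660.0 g; olive oil: 0.1 L; coconut milk: 440.0 g; tahini: 22.0 tbsp; soy sauce: 16.5 mL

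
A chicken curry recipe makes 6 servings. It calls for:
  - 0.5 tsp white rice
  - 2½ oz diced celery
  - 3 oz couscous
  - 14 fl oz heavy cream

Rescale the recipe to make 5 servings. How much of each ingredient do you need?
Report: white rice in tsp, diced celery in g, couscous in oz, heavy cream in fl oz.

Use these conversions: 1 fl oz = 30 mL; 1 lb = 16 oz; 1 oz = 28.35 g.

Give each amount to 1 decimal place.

Scaling factor: 5/6.
white rice: 0.5 tsp × 5/6 ≈ 0.4 tsp
diced celery: 2.5 oz × 5/6 × 28.35 g/oz ≈ 59.1 g
couscous: 3 oz × 5/6 = 2.5 oz
heavy cream: 14 fl oz × 5/6 ≈ 11.7 fl oz

white rice: 0.4 tsp; diced celery: 59.1 g; couscous: 2.5 oz; heavy cream: 11.7 fl oz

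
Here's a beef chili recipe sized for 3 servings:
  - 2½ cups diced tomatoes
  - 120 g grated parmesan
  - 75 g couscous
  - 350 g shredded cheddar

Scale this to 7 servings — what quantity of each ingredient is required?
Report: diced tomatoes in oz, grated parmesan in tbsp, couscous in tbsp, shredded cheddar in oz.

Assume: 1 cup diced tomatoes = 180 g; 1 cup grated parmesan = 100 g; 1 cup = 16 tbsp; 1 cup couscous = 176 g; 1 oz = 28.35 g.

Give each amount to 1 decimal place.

diced tomatoes: 37.0 oz; grated parmesan: 44.8 tbsp; couscous: 15.9 tbsp; shredded cheddar: 28.8 oz

Scaling factor: 7/3.
diced tomatoes: 2.5 cup × 7/3 × 180 g/cup ÷ 28.35 g/oz ≈ 37.0 oz
grated parmesan: 120 g × 7/3 ÷ 100 g/cup × 16 tbsp/cup = 44.8 tbsp
couscous: 75 g × 7/3 ÷ 176 g/cup × 16 tbsp/cup ≈ 15.9 tbsp
shredded cheddar: 350 g × 7/3 ÷ 28.35 g/oz ≈ 28.8 oz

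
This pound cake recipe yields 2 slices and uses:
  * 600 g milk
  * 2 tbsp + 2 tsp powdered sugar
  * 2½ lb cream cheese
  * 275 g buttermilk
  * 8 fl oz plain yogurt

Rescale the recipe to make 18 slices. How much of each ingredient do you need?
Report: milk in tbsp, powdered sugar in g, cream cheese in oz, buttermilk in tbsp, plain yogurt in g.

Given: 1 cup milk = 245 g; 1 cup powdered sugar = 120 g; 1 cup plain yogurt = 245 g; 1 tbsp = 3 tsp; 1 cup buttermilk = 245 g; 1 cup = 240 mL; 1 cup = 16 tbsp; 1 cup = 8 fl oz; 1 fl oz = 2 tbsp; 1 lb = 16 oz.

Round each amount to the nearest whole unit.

milk: 353 tbsp; powdered sugar: 180 g; cream cheese: 360 oz; buttermilk: 162 tbsp; plain yogurt: 2205 g

Scaling factor: 18/2 = 9.
milk: 600 g × 9 ÷ 245 g/cup × 16 tbsp/cup ≈ 353 tbsp
powdered sugar: (2 tbsp + 2 tsp = 8/3 tbsp) × 9 ÷ 16 tbsp/cup × 120 g/cup = 180 g
cream cheese: 2.5 lb × 9 × 16 oz/lb = 360 oz
buttermilk: 275 g × 9 ÷ 245 g/cup × 16 tbsp/cup ≈ 162 tbsp
plain yogurt: 8 fl oz × 9 ÷ 8 fl oz/cup × 245 g/cup = 2205 g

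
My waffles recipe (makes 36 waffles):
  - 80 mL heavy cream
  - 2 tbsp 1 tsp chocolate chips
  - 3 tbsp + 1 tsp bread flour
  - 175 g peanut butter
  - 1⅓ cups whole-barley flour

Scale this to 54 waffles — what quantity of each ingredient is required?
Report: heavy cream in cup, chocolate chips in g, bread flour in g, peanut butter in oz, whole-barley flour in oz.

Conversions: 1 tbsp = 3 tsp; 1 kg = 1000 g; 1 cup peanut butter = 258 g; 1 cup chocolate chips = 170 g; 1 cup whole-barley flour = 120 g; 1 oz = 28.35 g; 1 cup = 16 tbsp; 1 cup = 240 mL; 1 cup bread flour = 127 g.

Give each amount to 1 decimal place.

heavy cream: 0.5 cup; chocolate chips: 37.2 g; bread flour: 39.7 g; peanut butter: 9.3 oz; whole-barley flour: 8.5 oz

Scaling factor: 54/36 = 3/2 = 1.5.
heavy cream: 80 mL × 3/2 ÷ 240 mL/cup = 0.5 cup
chocolate chips: (2 tbsp + 1 tsp = 7/3 tbsp) × 3/2 ÷ 16 tbsp/cup × 170 g/cup ≈ 37.2 g
bread flour: (3 tbsp + 1 tsp = 10/3 tbsp) × 3/2 ÷ 16 tbsp/cup × 127 g/cup ≈ 39.7 g
peanut butter: 175 g × 3/2 ÷ 28.35 g/oz ≈ 9.3 oz
whole-barley flour: 4/3 cup × 3/2 × 120 g/cup ÷ 28.35 g/oz ≈ 8.5 oz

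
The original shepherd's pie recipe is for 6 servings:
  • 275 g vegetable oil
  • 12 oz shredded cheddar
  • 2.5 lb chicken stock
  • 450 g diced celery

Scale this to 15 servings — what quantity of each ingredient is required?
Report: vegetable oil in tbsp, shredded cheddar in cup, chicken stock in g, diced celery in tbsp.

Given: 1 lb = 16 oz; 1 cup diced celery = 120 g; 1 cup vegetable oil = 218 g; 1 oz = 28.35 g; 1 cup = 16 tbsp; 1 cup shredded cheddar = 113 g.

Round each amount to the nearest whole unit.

Scaling factor: 15/6 = 5/2 = 2.5.
vegetable oil: 275 g × 5/2 ÷ 218 g/cup × 16 tbsp/cup ≈ 50 tbsp
shredded cheddar: 12 oz × 5/2 × 28.35 g/oz ÷ 113 g/cup ≈ 8 cup
chicken stock: 2.5 lb × 5/2 × 16 oz/lb × 28.35 g/oz = 2835 g
diced celery: 450 g × 5/2 ÷ 120 g/cup × 16 tbsp/cup = 150 tbsp

vegetable oil: 50 tbsp; shredded cheddar: 8 cup; chicken stock: 2835 g; diced celery: 150 tbsp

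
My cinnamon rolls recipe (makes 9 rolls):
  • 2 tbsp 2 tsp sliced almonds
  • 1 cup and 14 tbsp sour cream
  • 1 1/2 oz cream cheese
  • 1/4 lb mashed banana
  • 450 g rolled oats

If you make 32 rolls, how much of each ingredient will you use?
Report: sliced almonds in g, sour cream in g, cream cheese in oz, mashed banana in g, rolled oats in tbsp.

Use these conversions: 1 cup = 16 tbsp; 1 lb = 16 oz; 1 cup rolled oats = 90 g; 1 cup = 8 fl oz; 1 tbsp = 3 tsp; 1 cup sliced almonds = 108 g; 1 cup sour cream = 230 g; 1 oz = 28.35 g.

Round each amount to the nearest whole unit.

Scaling factor: 32/9.
sliced almonds: (2 tbsp + 2 tsp = 8/3 tbsp) × 32/9 ÷ 16 tbsp/cup × 108 g/cup = 64 g
sour cream: (1 cup + 14 tbsp = 1.875 cup) × 32/9 × 230 g/cup ≈ 1533 g
cream cheese: 1.5 oz × 32/9 ≈ 5 oz
mashed banana: 0.25 lb × 32/9 × 16 oz/lb × 28.35 g/oz ≈ 403 g
rolled oats: 450 g × 32/9 ÷ 90 g/cup × 16 tbsp/cup ≈ 284 tbsp

sliced almonds: 64 g; sour cream: 1533 g; cream cheese: 5 oz; mashed banana: 403 g; rolled oats: 284 tbsp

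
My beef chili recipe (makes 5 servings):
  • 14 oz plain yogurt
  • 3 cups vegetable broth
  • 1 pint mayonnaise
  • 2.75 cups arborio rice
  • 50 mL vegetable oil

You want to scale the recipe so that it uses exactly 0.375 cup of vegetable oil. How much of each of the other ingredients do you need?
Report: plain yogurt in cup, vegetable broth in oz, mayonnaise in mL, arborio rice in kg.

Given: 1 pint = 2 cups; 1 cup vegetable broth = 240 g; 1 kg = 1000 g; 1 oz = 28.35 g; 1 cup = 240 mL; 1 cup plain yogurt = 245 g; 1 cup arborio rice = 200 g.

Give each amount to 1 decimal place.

plain yogurt: 2.9 cup; vegetable broth: 45.7 oz; mayonnaise: 864.0 mL; arborio rice: 1.0 kg

The original recipe has 5/24 cup of vegetable oil, so the scaling factor is 0.375 ÷ 5/24 = 9/5 = 1.8.
plain yogurt: 14 oz × 9/5 × 28.35 g/oz ÷ 245 g/cup ≈ 2.9 cup
vegetable broth: 3 cup × 9/5 × 240 g/cup ÷ 28.35 g/oz ≈ 45.7 oz
mayonnaise: 1 pint × 9/5 × 2 cup/pint × 240 mL/cup = 864.0 mL
arborio rice: 2.75 cup × 9/5 × 200 g/cup ÷ 1000 g/kg ≈ 1.0 kg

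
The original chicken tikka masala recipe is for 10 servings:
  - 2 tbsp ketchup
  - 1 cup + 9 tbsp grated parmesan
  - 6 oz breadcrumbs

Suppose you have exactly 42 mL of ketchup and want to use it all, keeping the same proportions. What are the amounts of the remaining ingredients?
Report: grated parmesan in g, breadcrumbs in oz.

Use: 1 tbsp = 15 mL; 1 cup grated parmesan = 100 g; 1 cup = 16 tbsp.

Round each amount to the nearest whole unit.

The original recipe has 30 mL of ketchup, so the scaling factor is 42 ÷ 30 = 7/5 = 1.4.
grated parmesan: (1 cup + 9 tbsp = 1.5625 cup) × 7/5 × 100 g/cup ≈ 219 g
breadcrumbs: 6 oz × 7/5 ≈ 8 oz

grated parmesan: 219 g; breadcrumbs: 8 oz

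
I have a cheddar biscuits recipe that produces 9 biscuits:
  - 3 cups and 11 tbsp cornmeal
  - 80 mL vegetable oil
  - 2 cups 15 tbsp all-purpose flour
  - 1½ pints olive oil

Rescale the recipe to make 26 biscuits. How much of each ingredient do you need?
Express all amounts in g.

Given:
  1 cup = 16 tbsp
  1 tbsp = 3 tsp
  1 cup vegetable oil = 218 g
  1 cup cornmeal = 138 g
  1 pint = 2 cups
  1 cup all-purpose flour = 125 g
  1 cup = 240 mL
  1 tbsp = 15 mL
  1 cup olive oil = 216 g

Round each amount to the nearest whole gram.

Scaling factor: 26/9.
cornmeal: (3 cup + 11 tbsp = 3.6875 cup) × 26/9 × 138 g/cup ≈ 1470 g
vegetable oil: 80 mL × 26/9 ÷ 240 mL/cup × 218 g/cup ≈ 210 g
all-purpose flour: (2 cup + 15 tbsp = 2.9375 cup) × 26/9 × 125 g/cup ≈ 1061 g
olive oil: 1.5 pint × 26/9 × 2 cup/pint × 216 g/cup = 1872 g

cornmeal: 1470 g; vegetable oil: 210 g; all-purpose flour: 1061 g; olive oil: 1872 g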